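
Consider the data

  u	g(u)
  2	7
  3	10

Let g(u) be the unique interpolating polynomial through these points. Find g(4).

13

Evaluate each Lagrange basis at u = 4:
L_0(4) = (1)/[(-1)] = -1
L_1(4) = (2)/[(1)] = 2
Sum: 7·(-1) + 10·(2) = 13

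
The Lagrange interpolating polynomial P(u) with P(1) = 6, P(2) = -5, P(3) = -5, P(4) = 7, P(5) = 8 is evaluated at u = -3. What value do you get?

Evaluate each Lagrange basis at u = -3:
L_0(-3) = (-5)·(-6)·(-7)·(-8)/[(-1)·(-2)·(-3)·(-4)] = 70
L_1(-3) = (-4)·(-6)·(-7)·(-8)/[(1)·(-1)·(-2)·(-3)] = -224
L_2(-3) = (-4)·(-5)·(-7)·(-8)/[(2)·(1)·(-1)·(-2)] = 280
L_3(-3) = (-4)·(-5)·(-6)·(-8)/[(3)·(2)·(1)·(-1)] = -160
L_4(-3) = (-4)·(-5)·(-6)·(-7)/[(4)·(3)·(2)·(1)] = 35
Sum: 6·(70) + (-5)·(-224) + (-5)·(280) + 7·(-160) + 8·(35) = -700

-700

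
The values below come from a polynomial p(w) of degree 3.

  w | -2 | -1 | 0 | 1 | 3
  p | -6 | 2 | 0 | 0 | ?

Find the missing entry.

The 4 known values determine p uniquely (degree ≤ 3).
Evaluate each Lagrange basis at w = 3:
L_0(3) = (4)·(3)·(2)/[(-1)·(-2)·(-3)] = -4
L_1(3) = (5)·(3)·(2)/[(1)·(-1)·(-2)] = 15
L_2(3) = (5)·(4)·(2)/[(2)·(1)·(-1)] = -20
L_3(3) = (5)·(4)·(3)/[(3)·(2)·(1)] = 10
Sum: (-6)·(-4) + 2·(15) + 0 + 0 = 54

54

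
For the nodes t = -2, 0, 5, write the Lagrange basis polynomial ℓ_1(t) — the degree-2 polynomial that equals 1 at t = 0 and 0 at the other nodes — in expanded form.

ℓ_1(t) = -(1/10)t^2 + (3/10)t + 1

ℓ_1(t) = (t + 2)(t - 5) / [(2)·(-5)]
       = (t^2 - 3t - 10) / (-10)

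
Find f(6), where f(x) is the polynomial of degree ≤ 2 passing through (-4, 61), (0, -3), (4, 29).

Evaluate each Lagrange basis at x = 6:
L_0(6) = (6)·(2)/[(-4)·(-8)] = 3/8
L_1(6) = (10)·(2)/[(4)·(-4)] = -5/4
L_2(6) = (10)·(6)/[(8)·(4)] = 15/8
Sum: 61·(3/8) + (-3)·(-5/4) + 29·(15/8) = 81

81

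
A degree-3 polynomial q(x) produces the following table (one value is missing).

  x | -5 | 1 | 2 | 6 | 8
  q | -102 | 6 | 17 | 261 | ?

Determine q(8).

The 4 known values determine q uniquely (degree ≤ 3).
Evaluate each Lagrange basis at x = 8:
L_0(8) = (7)·(6)·(2)/[(-6)·(-7)·(-11)] = -2/11
L_1(8) = (13)·(6)·(2)/[(6)·(-1)·(-5)] = 26/5
L_2(8) = (13)·(7)·(2)/[(7)·(1)·(-4)] = -13/2
L_3(8) = (13)·(7)·(6)/[(11)·(5)·(4)] = 273/110
Sum: (-102)·(-2/11) + 6·(26/5) + 17·(-13/2) + 261·(273/110) = 587

587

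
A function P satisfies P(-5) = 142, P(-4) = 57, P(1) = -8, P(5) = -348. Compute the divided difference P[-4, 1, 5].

-8

P[-4,1] = (-8 - 57) / (1 - (-4)) = -13
P[1,5] = (-348 - (-8)) / (5 - 1) = -85
P[-4,1,5] = (-85 - (-13)) / (5 - (-4)) = -8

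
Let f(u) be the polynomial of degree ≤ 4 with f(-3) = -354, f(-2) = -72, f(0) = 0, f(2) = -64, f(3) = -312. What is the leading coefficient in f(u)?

The leading coefficient equals the top divided difference f[-3,-2,0,2,3].
f[-3,-2] = (-72 - (-354)) / (-2 - (-3)) = 282
f[-2,0] = (0 - (-72)) / (0 - (-2)) = 36
f[0,2] = (-64 - 0) / (2 - 0) = -32
f[2,3] = (-312 - (-64)) / (3 - 2) = -248
f[-3,-2,0] = (36 - 282) / (0 - (-3)) = -82
f[-2,0,2] = (-32 - 36) / (2 - (-2)) = -17
f[0,2,3] = (-248 - (-32)) / (3 - 0) = -72
f[-3,-2,0,2] = (-17 - (-82)) / (2 - (-3)) = 13
f[-2,0,2,3] = (-72 - (-17)) / (3 - (-2)) = -11
f[-3,-2,0,2,3] = (-11 - 13) / (3 - (-3)) = -4

-4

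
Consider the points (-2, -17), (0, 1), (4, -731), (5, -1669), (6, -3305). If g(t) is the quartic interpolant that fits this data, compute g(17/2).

-24835/2

L_0(17/2) = (17/2)·(9/2)·(7/2)·(5/2)/[(-2)·(-6)·(-7)·(-8)] = 255/512
L_1(17/2) = (21/2)·(9/2)·(7/2)·(5/2)/[(2)·(-4)·(-5)·(-6)] = -441/256
L_2(17/2) = (21/2)·(17/2)·(7/2)·(5/2)/[(6)·(4)·(-1)·(-2)] = 4165/256
L_3(17/2) = (21/2)·(17/2)·(9/2)·(5/2)/[(7)·(5)·(1)·(-1)] = -459/16
L_4(17/2) = (21/2)·(17/2)·(9/2)·(7/2)/[(8)·(6)·(2)·(1)] = 7497/512
Sum: (-17)·(255/512) + 1·(-441/256) + (-731)·(4165/256) + (-1669)·(-459/16) + (-3305)·(7497/512) = -24835/2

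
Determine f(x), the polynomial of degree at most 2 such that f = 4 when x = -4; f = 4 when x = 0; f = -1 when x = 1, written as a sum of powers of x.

f(x) = -x^2 - 4x + 4

Newton's divided differences:
f[-4,0] = (4 - 4) / (0 - (-4)) = 0
f[0,1] = (-1 - 4) / (1 - 0) = -5
f[-4,0,1] = (-5 - 0) / (1 - (-4)) = -1
f(x) = 4 + (-1)·(x + 4)x
Expanding: f(x) = -x^2 - 4x + 4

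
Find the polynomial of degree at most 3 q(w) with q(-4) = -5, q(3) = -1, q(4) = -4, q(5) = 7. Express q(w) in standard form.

Newton's divided differences:
q[-4,3] = (-1 - (-5)) / (3 - (-4)) = 4/7
q[3,4] = (-4 - (-1)) / (4 - 3) = -3
q[4,5] = (7 - (-4)) / (5 - 4) = 11
q[-4,3,4] = (-3 - 4/7) / (4 - (-4)) = -25/56
q[3,4,5] = (11 - (-3)) / (5 - 3) = 7
q[-4,3,4,5] = (7 - (-25/56)) / (5 - (-4)) = 139/168
q(w) = -5 + (4/7)·(w + 4) + (-25/56)·(w + 4)(w - 3) + (139/168)·(w + 4)(w - 3)(w - 4)
Expanding: q(w) = (139/168)w^3 - (41/14)w^2 - (2203/168)w + 593/14

q(w) = (139/168)w^3 - (41/14)w^2 - (2203/168)w + 593/14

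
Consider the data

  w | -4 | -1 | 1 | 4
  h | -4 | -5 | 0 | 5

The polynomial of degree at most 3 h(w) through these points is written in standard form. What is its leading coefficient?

-11/120

The leading coefficient equals the top divided difference h[-4,-1,1,4].
h[-4,-1] = (-5 - (-4)) / (-1 - (-4)) = -1/3
h[-1,1] = (0 - (-5)) / (1 - (-1)) = 5/2
h[1,4] = (5 - 0) / (4 - 1) = 5/3
h[-4,-1,1] = (5/2 - (-1/3)) / (1 - (-4)) = 17/30
h[-1,1,4] = (5/3 - 5/2) / (4 - (-1)) = -1/6
h[-4,-1,1,4] = (-1/6 - 17/30) / (4 - (-4)) = -11/120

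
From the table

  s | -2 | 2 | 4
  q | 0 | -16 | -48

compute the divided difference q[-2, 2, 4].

-2

q[-2,2] = (-16 - 0) / (2 - (-2)) = -4
q[2,4] = (-48 - (-16)) / (4 - 2) = -16
q[-2,2,4] = (-16 - (-4)) / (4 - (-2)) = -2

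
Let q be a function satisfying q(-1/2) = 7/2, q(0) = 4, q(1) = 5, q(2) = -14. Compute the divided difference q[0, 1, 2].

q[0,1] = (5 - 4) / (1 - 0) = 1
q[1,2] = (-14 - 5) / (2 - 1) = -19
q[0,1,2] = (-19 - 1) / (2 - 0) = -10

-10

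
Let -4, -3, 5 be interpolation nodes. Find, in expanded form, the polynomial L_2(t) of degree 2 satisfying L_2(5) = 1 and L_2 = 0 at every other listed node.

L_2(t) = (t + 4)(t + 3) / [(9)·(8)]
       = (t^2 + 7t + 12) / (72)

L_2(t) = (1/72)t^2 + (7/72)t + 1/6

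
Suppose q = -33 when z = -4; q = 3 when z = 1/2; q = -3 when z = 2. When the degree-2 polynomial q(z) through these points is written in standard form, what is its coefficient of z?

Build the Lagrange basis polynomials:
L_0(z) = (z - 1/2)(z - 2) / [27] = (1/27)z^2 - (5/54)z + 1/27
L_1(z) = (z + 4)(z - 2) / [-27/4] = -(4/27)z^2 - (8/27)z + 32/27
L_2(z) = (z + 4)(z - 1/2) / [9] = (1/9)z^2 + (7/18)z - 2/9
q(z) = (-33)·L_0 + 3·L_1 + (-3)·L_2
Only the coefficient of z is needed; take it from each L_i and combine:
(-33)·(-5/54) + 3·(-8/27) + (-3)·(7/18) = 1

1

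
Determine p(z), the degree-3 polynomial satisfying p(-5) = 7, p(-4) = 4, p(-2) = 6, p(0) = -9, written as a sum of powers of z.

p(z) = -(83/120)z^3 - (251/40)z^2 - (1037/60)z - 9

Newton's divided differences:
p[-5,-4] = (4 - 7) / (-4 - (-5)) = -3
p[-4,-2] = (6 - 4) / (-2 - (-4)) = 1
p[-2,0] = (-9 - 6) / (0 - (-2)) = -15/2
p[-5,-4,-2] = (1 - (-3)) / (-2 - (-5)) = 4/3
p[-4,-2,0] = (-15/2 - 1) / (0 - (-4)) = -17/8
p[-5,-4,-2,0] = (-17/8 - 4/3) / (0 - (-5)) = -83/120
p(z) = 7 + (-3)·(z + 5) + (4/3)·(z + 5)(z + 4) + (-83/120)·(z + 5)(z + 4)(z + 2)
Expanding: p(z) = -(83/120)z^3 - (251/40)z^2 - (1037/60)z - 9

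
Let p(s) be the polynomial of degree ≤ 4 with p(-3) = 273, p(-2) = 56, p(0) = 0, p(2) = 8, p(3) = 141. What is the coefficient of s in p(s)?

Build the Lagrange basis polynomials:
L_0(s) = (s + 2)s(s - 2)(s - 3) / [90] = (1/90)s^4 - (1/30)s^3 - (2/45)s^2 + (2/15)s
L_1(s) = (s + 3)s(s - 2)(s - 3) / [-40] = -(1/40)s^4 + (1/20)s^3 + (9/40)s^2 - (9/20)s
L_2(s) = (s + 3)(s + 2)(s - 2)(s - 3) / [36] = (1/36)s^4 - (13/36)s^2 + 1
L_3(s) = (s + 3)(s + 2)s(s - 3) / [-40] = -(1/40)s^4 - (1/20)s^3 + (9/40)s^2 + (9/20)s
L_4(s) = (s + 3)(s + 2)s(s - 2) / [90] = (1/90)s^4 + (1/30)s^3 - (2/45)s^2 - (2/15)s
p(s) = 273·L_0 + 56·L_1 + 0·L_2 + 8·L_3 + 141·L_4
Only the coefficient of s is needed; take it from each L_i and combine:
273·(2/15) + 56·(-9/20) + 0·(0) + 8·(9/20) + 141·(-2/15) = -4

-4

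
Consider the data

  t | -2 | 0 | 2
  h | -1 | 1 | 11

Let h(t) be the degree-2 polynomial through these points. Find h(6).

Using Newton's divided-difference form:
h[-2,0] = (1 - (-1)) / (0 - (-2)) = 1
h[0,2] = (11 - 1) / (2 - 0) = 5
h[-2,0,2] = (5 - 1) / (2 - (-2)) = 1
h(6) = -1 + 1·(8) + 1·(8)·(6) = 55

55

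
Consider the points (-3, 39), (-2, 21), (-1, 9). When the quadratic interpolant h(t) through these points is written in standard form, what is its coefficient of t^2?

3

The leading coefficient equals the top divided difference h[-3,-2,-1].
h[-3,-2] = (21 - 39) / (-2 - (-3)) = -18
h[-2,-1] = (9 - 21) / (-1 - (-2)) = -12
h[-3,-2,-1] = (-12 - (-18)) / (-1 - (-3)) = 3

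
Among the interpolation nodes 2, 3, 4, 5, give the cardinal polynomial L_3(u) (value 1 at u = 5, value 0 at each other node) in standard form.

L_3(u) = (1/6)u^3 - (3/2)u^2 + (13/3)u - 4

L_3(u) = (u - 2)(u - 3)(u - 4) / [(3)·(2)·(1)]
       = (u^3 - 9u^2 + 26u - 24) / (6)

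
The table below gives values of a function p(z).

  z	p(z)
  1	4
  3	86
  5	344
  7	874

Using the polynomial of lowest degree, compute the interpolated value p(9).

L_0(9) = (6)·(4)·(2)/[(-2)·(-4)·(-6)] = -1
L_1(9) = (8)·(4)·(2)/[(2)·(-2)·(-4)] = 4
L_2(9) = (8)·(6)·(2)/[(4)·(2)·(-2)] = -6
L_3(9) = (8)·(6)·(4)/[(6)·(4)·(2)] = 4
Sum: 4·(-1) + 86·(4) + 344·(-6) + 874·(4) = 1772

1772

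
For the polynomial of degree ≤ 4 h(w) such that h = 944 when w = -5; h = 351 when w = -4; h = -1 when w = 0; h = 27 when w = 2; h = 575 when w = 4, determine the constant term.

-1

Build the Lagrange basis polynomials:
L_0(w) = (w + 4)w(w - 2)(w - 4) / [315] = (1/315)w^4 - (2/315)w^3 - (16/315)w^2 + (32/315)w
L_1(w) = (w + 5)w(w - 2)(w - 4) / [-192] = -(1/192)w^4 + (1/192)w^3 + (11/96)w^2 - (5/24)w
L_2(w) = (w + 5)(w + 4)(w - 2)(w - 4) / [160] = (1/160)w^4 + (3/160)w^3 - (13/80)w^2 - (3/10)w + 1
L_3(w) = (w + 5)(w + 4)w(w - 4) / [-168] = -(1/168)w^4 - (5/168)w^3 + (2/21)w^2 + (10/21)w
L_4(w) = (w + 5)(w + 4)w(w - 2) / [576] = (1/576)w^4 + (7/576)w^3 + (1/288)w^2 - (5/72)w
h(w) = 944·L_0 + 351·L_1 + (-1)·L_2 + 27·L_3 + 575·L_4
Only the constant term is needed; take it from each L_i and combine:
944·(0) + 351·(0) + (-1)·(1) + 27·(0) + 575·(0) = -1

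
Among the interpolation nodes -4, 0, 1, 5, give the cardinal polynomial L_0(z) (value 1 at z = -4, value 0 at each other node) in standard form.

L_0(z) = z(z - 1)(z - 5) / [(-4)·(-5)·(-9)]
       = (z^3 - 6z^2 + 5z) / (-180)

L_0(z) = -(1/180)z^3 + (1/30)z^2 - (1/36)z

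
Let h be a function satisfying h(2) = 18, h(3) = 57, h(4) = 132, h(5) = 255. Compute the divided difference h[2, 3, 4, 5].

h[2,3] = (57 - 18) / (3 - 2) = 39
h[3,4] = (132 - 57) / (4 - 3) = 75
h[4,5] = (255 - 132) / (5 - 4) = 123
h[2,3,4] = (75 - 39) / (4 - 2) = 18
h[3,4,5] = (123 - 75) / (5 - 3) = 24
h[2,3,4,5] = (24 - 18) / (5 - 2) = 2

2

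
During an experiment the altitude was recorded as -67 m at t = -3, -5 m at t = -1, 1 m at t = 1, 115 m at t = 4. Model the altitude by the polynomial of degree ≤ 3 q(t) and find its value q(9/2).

Using Newton's divided-difference form:
q[-3,-1] = (-5 - (-67)) / (-1 - (-3)) = 31
q[-1,1] = (1 - (-5)) / (1 - (-1)) = 3
q[1,4] = (115 - 1) / (4 - 1) = 38
q[-3,-1,1] = (3 - 31) / (1 - (-3)) = -7
q[-1,1,4] = (38 - 3) / (4 - (-1)) = 7
q[-3,-1,1,4] = (7 - (-7)) / (4 - (-3)) = 2
q(9/2) = -67 + 31·(15/2) + (-7)·(15/2)·(11/2) + 2·(15/2)·(11/2)·(7/2) = 331/2

331/2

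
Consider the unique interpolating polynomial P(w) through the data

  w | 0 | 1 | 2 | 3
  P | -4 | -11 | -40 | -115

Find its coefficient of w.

L_0(w) = (w - 1)(w - 2)(w - 3) / [-6] = -(1/6)w^3 + w^2 - (11/6)w + 1
L_1(w) = w(w - 2)(w - 3) / [2] = (1/2)w^3 - (5/2)w^2 + 3w
L_2(w) = w(w - 1)(w - 3) / [-2] = -(1/2)w^3 + 2w^2 - (3/2)w
L_3(w) = w(w - 1)(w - 2) / [6] = (1/6)w^3 - (1/2)w^2 + (1/3)w
P(w) = (-4)·L_0 + (-11)·L_1 + (-40)·L_2 + (-115)·L_3
Only the coefficient of w is needed; take it from each L_i and combine:
(-4)·(-11/6) + (-11)·(3) + (-40)·(-3/2) + (-115)·(1/3) = -4

-4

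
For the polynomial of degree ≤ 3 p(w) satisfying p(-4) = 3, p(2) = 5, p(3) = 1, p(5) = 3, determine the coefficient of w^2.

-55/63

L_0(w) = (w - 2)(w - 3)(w - 5) / [-378] = -(1/378)w^3 + (5/189)w^2 - (31/378)w + 5/63
L_1(w) = (w + 4)(w - 3)(w - 5) / [18] = (1/18)w^3 - (2/9)w^2 - (17/18)w + 10/3
L_2(w) = (w + 4)(w - 2)(w - 5) / [-14] = -(1/14)w^3 + (3/14)w^2 + (9/7)w - 20/7
L_3(w) = (w + 4)(w - 2)(w - 3) / [54] = (1/54)w^3 - (1/54)w^2 - (7/27)w + 4/9
p(w) = 3·L_0 + 5·L_1 + 1·L_2 + 3·L_3
Only the coefficient of w^2 is needed; take it from each L_i and combine:
3·(5/189) + 5·(-2/9) + 1·(3/14) + 3·(-1/54) = -55/63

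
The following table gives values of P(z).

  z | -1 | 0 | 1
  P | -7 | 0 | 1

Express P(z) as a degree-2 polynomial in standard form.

P(z) = -3z^2 + 4z

Build the Lagrange basis polynomials:
L_0(z) = z(z - 1) / [2] = (1/2)z^2 - (1/2)z
L_1(z) = (z + 1)(z - 1) / [-1] = -z^2 + 1
L_2(z) = (z + 1)z / [2] = (1/2)z^2 + (1/2)z
P(z) = (-7)·L_0 + 0·L_1 + 1·L_2
  (-7)·L_0(z) = -(7/2)z^2 + (7/2)z
  0·L_1(z) = 0
  1·L_2(z) = (1/2)z^2 + (1/2)z
Adding term by term: -3z^2 + 4z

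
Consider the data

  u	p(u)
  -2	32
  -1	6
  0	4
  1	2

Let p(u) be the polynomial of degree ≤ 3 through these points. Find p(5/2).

-107/2

Using Newton's divided-difference form:
p[-2,-1] = (6 - 32) / (-1 - (-2)) = -26
p[-1,0] = (4 - 6) / (0 - (-1)) = -2
p[0,1] = (2 - 4) / (1 - 0) = -2
p[-2,-1,0] = (-2 - (-26)) / (0 - (-2)) = 12
p[-1,0,1] = (-2 - (-2)) / (1 - (-1)) = 0
p[-2,-1,0,1] = (0 - 12) / (1 - (-2)) = -4
p(5/2) = 32 + (-26)·(9/2) + 12·(9/2)·(7/2) + (-4)·(9/2)·(7/2)·(5/2) = -107/2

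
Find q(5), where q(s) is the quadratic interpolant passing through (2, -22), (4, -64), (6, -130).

-94

Using Newton's divided-difference form:
q[2,4] = (-64 - (-22)) / (4 - 2) = -21
q[4,6] = (-130 - (-64)) / (6 - 4) = -33
q[2,4,6] = (-33 - (-21)) / (6 - 2) = -3
q(5) = -22 + (-21)·(3) + (-3)·(3)·(1) = -94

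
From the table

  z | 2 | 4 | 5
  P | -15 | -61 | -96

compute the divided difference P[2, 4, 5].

-4

P[2,4] = (-61 - (-15)) / (4 - 2) = -23
P[4,5] = (-96 - (-61)) / (5 - 4) = -35
P[2,4,5] = (-35 - (-23)) / (5 - 2) = -4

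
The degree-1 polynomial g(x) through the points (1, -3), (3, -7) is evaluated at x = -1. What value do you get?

1

L_0(-1) = (-4)/[(-2)] = 2
L_1(-1) = (-2)/[(2)] = -1
Sum: (-3)·(2) + (-7)·(-1) = 1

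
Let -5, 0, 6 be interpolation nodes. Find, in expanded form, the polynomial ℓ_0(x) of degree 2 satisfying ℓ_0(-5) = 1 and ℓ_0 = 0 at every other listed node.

ℓ_0(x) = (1/55)x^2 - (6/55)x

ℓ_0(x) = x(x - 6) / [(-5)·(-11)]
       = (x^2 - 6x) / (55)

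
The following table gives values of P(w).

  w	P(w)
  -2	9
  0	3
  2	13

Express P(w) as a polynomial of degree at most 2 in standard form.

Build the Lagrange basis polynomials:
L_0(w) = w(w - 2) / [8] = (1/8)w^2 - (1/4)w
L_1(w) = (w + 2)(w - 2) / [-4] = -(1/4)w^2 + 1
L_2(w) = (w + 2)w / [8] = (1/8)w^2 + (1/4)w
P(w) = 9·L_0 + 3·L_1 + 13·L_2
  9·L_0(w) = (9/8)w^2 - (9/4)w
  3·L_1(w) = -(3/4)w^2 + 3
  13·L_2(w) = (13/8)w^2 + (13/4)w
Adding term by term: 2w^2 + w + 3

P(w) = 2w^2 + w + 3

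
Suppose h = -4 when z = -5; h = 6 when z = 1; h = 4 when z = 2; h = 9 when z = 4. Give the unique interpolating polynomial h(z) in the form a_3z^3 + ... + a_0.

Build the Lagrange basis polynomials:
L_0(z) = (z - 1)(z - 2)(z - 4) / [-378] = -(1/378)z^3 + (1/54)z^2 - (1/27)z + 4/189
L_1(z) = (z + 5)(z - 2)(z - 4) / [18] = (1/18)z^3 - (1/18)z^2 - (11/9)z + 20/9
L_2(z) = (z + 5)(z - 1)(z - 4) / [-14] = -(1/14)z^3 + (3/2)z - 10/7
L_3(z) = (z + 5)(z - 1)(z - 2) / [54] = (1/54)z^3 + (1/27)z^2 - (13/54)z + 5/27
h(z) = (-4)·L_0 + 6·L_1 + 4·L_2 + 9·L_3
  (-4)·L_0(z) = (2/189)z^3 - (2/27)z^2 + (4/27)z - 16/189
  6·L_1(z) = (1/3)z^3 - (1/3)z^2 - (22/3)z + 40/3
  4·L_2(z) = -(2/7)z^3 + 6z - 40/7
  9·L_3(z) = (1/6)z^3 + (1/3)z^2 - (13/6)z + 5/3
Adding term by term: (85/378)z^3 - (2/27)z^2 - (181/54)z + 1739/189

h(z) = (85/378)z^3 - (2/27)z^2 - (181/54)z + 1739/189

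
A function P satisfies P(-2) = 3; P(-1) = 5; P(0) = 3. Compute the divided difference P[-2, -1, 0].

-2

P[-2,-1] = (5 - 3) / (-1 - (-2)) = 2
P[-1,0] = (3 - 5) / (0 - (-1)) = -2
P[-2,-1,0] = (-2 - 2) / (0 - (-2)) = -2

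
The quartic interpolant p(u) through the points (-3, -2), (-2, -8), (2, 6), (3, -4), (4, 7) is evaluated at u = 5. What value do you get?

70

Using Newton's divided-difference form:
p[-3,-2] = (-8 - (-2)) / (-2 - (-3)) = -6
p[-2,2] = (6 - (-8)) / (2 - (-2)) = 7/2
p[2,3] = (-4 - 6) / (3 - 2) = -10
p[3,4] = (7 - (-4)) / (4 - 3) = 11
p[-3,-2,2] = (7/2 - (-6)) / (2 - (-3)) = 19/10
p[-2,2,3] = (-10 - 7/2) / (3 - (-2)) = -27/10
p[2,3,4] = (11 - (-10)) / (4 - 2) = 21/2
p[-3,-2,2,3] = (-27/10 - 19/10) / (3 - (-3)) = -23/30
p[-2,2,3,4] = (21/2 - (-27/10)) / (4 - (-2)) = 11/5
p[-3,-2,2,3,4] = (11/5 - (-23/30)) / (4 - (-3)) = 89/210
p(5) = -2 + (-6)·(8) + (19/10)·(8)·(7) + (-23/30)·(8)·(7)·(3) + (89/210)·(8)·(7)·(3)·(2) = 70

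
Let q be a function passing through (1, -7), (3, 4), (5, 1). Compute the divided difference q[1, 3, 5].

q[1,3] = (4 - (-7)) / (3 - 1) = 11/2
q[3,5] = (1 - 4) / (5 - 3) = -3/2
q[1,3,5] = (-3/2 - 11/2) / (5 - 1) = -7/4

-7/4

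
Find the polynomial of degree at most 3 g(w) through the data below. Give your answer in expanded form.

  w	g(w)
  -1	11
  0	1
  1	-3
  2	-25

L_0(w) = w(w - 1)(w - 2) / [-6] = -(1/6)w^3 + (1/2)w^2 - (1/3)w
L_1(w) = (w + 1)(w - 1)(w - 2) / [2] = (1/2)w^3 - w^2 - (1/2)w + 1
L_2(w) = (w + 1)w(w - 2) / [-2] = -(1/2)w^3 + (1/2)w^2 + w
L_3(w) = (w + 1)w(w - 1) / [6] = (1/6)w^3 - (1/6)w
g(w) = 11·L_0 + 1·L_1 + (-3)·L_2 + (-25)·L_3
  11·L_0(w) = -(11/6)w^3 + (11/2)w^2 - (11/3)w
  1·L_1(w) = (1/2)w^3 - w^2 - (1/2)w + 1
  (-3)·L_2(w) = (3/2)w^3 - (3/2)w^2 - 3w
  (-25)·L_3(w) = -(25/6)w^3 + (25/6)w
Adding term by term: -4w^3 + 3w^2 - 3w + 1

g(w) = -4w^3 + 3w^2 - 3w + 1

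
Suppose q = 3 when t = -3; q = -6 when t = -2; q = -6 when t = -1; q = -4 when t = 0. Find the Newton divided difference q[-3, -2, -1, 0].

q[-3,-2] = (-6 - 3) / (-2 - (-3)) = -9
q[-2,-1] = (-6 - (-6)) / (-1 - (-2)) = 0
q[-1,0] = (-4 - (-6)) / (0 - (-1)) = 2
q[-3,-2,-1] = (0 - (-9)) / (-1 - (-3)) = 9/2
q[-2,-1,0] = (2 - 0) / (0 - (-2)) = 1
q[-3,-2,-1,0] = (1 - 9/2) / (0 - (-3)) = -7/6

-7/6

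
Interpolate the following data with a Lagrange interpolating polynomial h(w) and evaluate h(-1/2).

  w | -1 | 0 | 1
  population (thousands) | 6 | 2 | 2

L_0(-1/2) = (-1/2)·(-3/2)/[(-1)·(-2)] = 3/8
L_1(-1/2) = (1/2)·(-3/2)/[(1)·(-1)] = 3/4
L_2(-1/2) = (1/2)·(-1/2)/[(2)·(1)] = -1/8
Sum: 6·(3/8) + 2·(3/4) + 2·(-1/8) = 7/2

7/2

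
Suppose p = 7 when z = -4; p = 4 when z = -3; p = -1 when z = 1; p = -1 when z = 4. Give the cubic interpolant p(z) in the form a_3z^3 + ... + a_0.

p(z) = -(3/140)z^3 + (31/140)z^2 - (23/35)z - 19/35

L_0(z) = (z + 3)(z - 1)(z - 4) / [-40] = -(1/40)z^3 + (1/20)z^2 + (11/40)z - 3/10
L_1(z) = (z + 4)(z - 1)(z - 4) / [28] = (1/28)z^3 - (1/28)z^2 - (4/7)z + 4/7
L_2(z) = (z + 4)(z + 3)(z - 4) / [-60] = -(1/60)z^3 - (1/20)z^2 + (4/15)z + 4/5
L_3(z) = (z + 4)(z + 3)(z - 1) / [168] = (1/168)z^3 + (1/28)z^2 + (5/168)z - 1/14
p(z) = 7·L_0 + 4·L_1 + (-1)·L_2 + (-1)·L_3
  7·L_0(z) = -(7/40)z^3 + (7/20)z^2 + (77/40)z - 21/10
  4·L_1(z) = (1/7)z^3 - (1/7)z^2 - (16/7)z + 16/7
  (-1)·L_2(z) = (1/60)z^3 + (1/20)z^2 - (4/15)z - 4/5
  (-1)·L_3(z) = -(1/168)z^3 - (1/28)z^2 - (5/168)z + 1/14
Adding term by term: -(3/140)z^3 + (31/140)z^2 - (23/35)z - 19/35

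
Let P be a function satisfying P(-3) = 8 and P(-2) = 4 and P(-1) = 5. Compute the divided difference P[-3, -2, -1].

P[-3,-2] = (4 - 8) / (-2 - (-3)) = -4
P[-2,-1] = (5 - 4) / (-1 - (-2)) = 1
P[-3,-2,-1] = (1 - (-4)) / (-1 - (-3)) = 5/2

5/2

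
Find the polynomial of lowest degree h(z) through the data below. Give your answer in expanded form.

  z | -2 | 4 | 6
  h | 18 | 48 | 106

Newton's divided differences:
h[-2,4] = (48 - 18) / (4 - (-2)) = 5
h[4,6] = (106 - 48) / (6 - 4) = 29
h[-2,4,6] = (29 - 5) / (6 - (-2)) = 3
h(z) = 18 + 5·(z + 2) + 3·(z + 2)(z - 4)
Expanding: h(z) = 3z^2 - z + 4

h(z) = 3z^2 - z + 4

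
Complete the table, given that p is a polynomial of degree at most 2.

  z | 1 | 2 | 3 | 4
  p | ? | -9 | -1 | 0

-24

The 3 known values determine p uniquely (degree ≤ 2).
L_0(1) = (-2)·(-3)/[(-1)·(-2)] = 3
L_1(1) = (-1)·(-3)/[(1)·(-1)] = -3
L_2(1) = (-1)·(-2)/[(2)·(1)] = 1
Sum: (-9)·(3) + (-1)·(-3) + 0 = -24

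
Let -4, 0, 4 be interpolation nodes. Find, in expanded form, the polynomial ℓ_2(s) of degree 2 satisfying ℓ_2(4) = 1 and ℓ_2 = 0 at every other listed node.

ℓ_2(s) = (1/32)s^2 + (1/8)s

ℓ_2(s) = (s + 4)s / [(8)·(4)]
       = (s^2 + 4s) / (32)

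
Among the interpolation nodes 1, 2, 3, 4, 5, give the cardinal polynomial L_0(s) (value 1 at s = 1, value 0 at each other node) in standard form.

L_0(s) = (s - 2)(s - 3)(s - 4)(s - 5) / [(-1)·(-2)·(-3)·(-4)]
       = (s^4 - 14s^3 + 71s^2 - 154s + 120) / (24)

L_0(s) = (1/24)s^4 - (7/12)s^3 + (71/24)s^2 - (77/12)s + 5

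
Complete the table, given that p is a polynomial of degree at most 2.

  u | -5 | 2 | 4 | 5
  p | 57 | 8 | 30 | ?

The 3 known values determine p uniquely (degree ≤ 2).
Evaluate each Lagrange basis at u = 5:
L_0(5) = (3)·(1)/[(-7)·(-9)] = 1/21
L_1(5) = (10)·(1)/[(7)·(-2)] = -5/7
L_2(5) = (10)·(3)/[(9)·(2)] = 5/3
Sum: 57·(1/21) + 8·(-5/7) + 30·(5/3) = 47

47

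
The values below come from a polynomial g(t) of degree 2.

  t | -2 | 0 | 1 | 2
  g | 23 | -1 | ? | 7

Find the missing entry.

-1

The 3 known values determine g uniquely (degree ≤ 2).
Evaluate each Lagrange basis at t = 1:
L_0(1) = (1)·(-1)/[(-2)·(-4)] = -1/8
L_1(1) = (3)·(-1)/[(2)·(-2)] = 3/4
L_2(1) = (3)·(1)/[(4)·(2)] = 3/8
Sum: 23·(-1/8) + (-1)·(3/4) + 7·(3/8) = -1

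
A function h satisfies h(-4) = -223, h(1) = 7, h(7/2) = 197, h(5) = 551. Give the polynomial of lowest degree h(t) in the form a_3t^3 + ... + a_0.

L_0(t) = (t - 1)(t - 7/2)(t - 5) / [-675/2] = -(2/675)t^3 + (19/675)t^2 - (52/675)t + 7/135
L_1(t) = (t + 4)(t - 7/2)(t - 5) / [50] = (1/50)t^3 - (9/100)t^2 - (33/100)t + 7/5
L_2(t) = (t + 4)(t - 1)(t - 5) / [-225/8] = -(8/225)t^3 + (16/225)t^2 + (152/225)t - 32/45
L_3(t) = (t + 4)(t - 1)(t - 7/2) / [54] = (1/54)t^3 - (1/108)t^2 - (29/108)t + 7/27
h(t) = (-223)·L_0 + 7·L_1 + 197·L_2 + 551·L_3
  (-223)·L_0(t) = (446/675)t^3 - (4237/675)t^2 + (11596/675)t - 1561/135
  7·L_1(t) = (7/50)t^3 - (63/100)t^2 - (231/100)t + 49/5
  197·L_2(t) = -(1576/225)t^3 + (3152/225)t^2 + (29944/225)t - 6304/45
  551·L_3(t) = (551/54)t^3 - (551/108)t^2 - (15979/108)t + 3857/27
Adding term by term: 4t^3 + 2t^2 + 1

h(t) = 4t^3 + 2t^2 + 1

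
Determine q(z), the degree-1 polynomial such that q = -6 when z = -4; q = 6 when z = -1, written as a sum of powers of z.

q(z) = 4z + 10

Build the Lagrange basis polynomials:
L_0(z) = (z + 1) / [-3] = -(1/3)z - 1/3
L_1(z) = (z + 4) / [3] = (1/3)z + 4/3
q(z) = (-6)·L_0 + 6·L_1
  (-6)·L_0(z) = 2z + 2
  6·L_1(z) = 2z + 8
Adding term by term: 4z + 10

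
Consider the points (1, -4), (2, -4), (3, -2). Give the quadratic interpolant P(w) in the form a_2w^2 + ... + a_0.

Build the Lagrange basis polynomials:
L_0(w) = (w - 2)(w - 3) / [2] = (1/2)w^2 - (5/2)w + 3
L_1(w) = (w - 1)(w - 3) / [-1] = -w^2 + 4w - 3
L_2(w) = (w - 1)(w - 2) / [2] = (1/2)w^2 - (3/2)w + 1
P(w) = (-4)·L_0 + (-4)·L_1 + (-2)·L_2
  (-4)·L_0(w) = -2w^2 + 10w - 12
  (-4)·L_1(w) = 4w^2 - 16w + 12
  (-2)·L_2(w) = -w^2 + 3w - 2
Adding term by term: w^2 - 3w - 2

P(w) = w^2 - 3w - 2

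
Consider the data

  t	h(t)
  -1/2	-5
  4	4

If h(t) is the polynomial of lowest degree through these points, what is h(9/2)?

5

Evaluate each Lagrange basis at t = 9/2:
L_0(9/2) = (1/2)/[(-9/2)] = -1/9
L_1(9/2) = (5)/[(9/2)] = 10/9
Sum: (-5)·(-1/9) + 4·(10/9) = 5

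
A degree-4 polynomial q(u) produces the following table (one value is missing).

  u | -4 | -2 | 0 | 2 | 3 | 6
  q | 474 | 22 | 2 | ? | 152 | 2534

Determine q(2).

30

The 5 known values determine q uniquely (degree ≤ 4).
Evaluate each Lagrange basis at u = 2:
L_0(2) = (4)·(2)·(-1)·(-4)/[(-2)·(-4)·(-7)·(-10)] = 2/35
L_1(2) = (6)·(2)·(-1)·(-4)/[(2)·(-2)·(-5)·(-8)] = -3/10
L_2(2) = (6)·(4)·(-1)·(-4)/[(4)·(2)·(-3)·(-6)] = 2/3
L_3(2) = (6)·(4)·(2)·(-4)/[(7)·(5)·(3)·(-3)] = 64/105
L_4(2) = (6)·(4)·(2)·(-1)/[(10)·(8)·(6)·(3)] = -1/30
Sum: 474·(2/35) + 22·(-3/10) + 2·(2/3) + 152·(64/105) + 2534·(-1/30) = 30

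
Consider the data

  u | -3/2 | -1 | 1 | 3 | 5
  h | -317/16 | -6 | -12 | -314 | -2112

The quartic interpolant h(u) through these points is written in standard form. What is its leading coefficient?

-3

Build the Lagrange basis polynomials:
L_0(u) = (u + 1)(u - 1)(u - 3)(u - 5) / [585/16] = (16/585)u^4 - (128/585)u^3 + (224/585)u^2 + (128/585)u - 16/39
L_1(u) = (u + 3/2)(u - 1)(u - 3)(u - 5) / [-24] = -(1/24)u^4 + (5/16)u^3 - (19/48)u^2 - (13/16)u + 15/16
L_2(u) = (u + 3/2)(u + 1)(u - 3)(u - 5) / [40] = (1/40)u^4 - (11/80)u^3 - (7/80)u^2 + (51/80)u + 9/16
L_3(u) = (u + 3/2)(u + 1)(u - 1)(u - 5) / [-72] = -(1/72)u^4 + (7/144)u^3 + (17/144)u^2 - (7/144)u - 5/48
L_4(u) = (u + 3/2)(u + 1)(u - 1)(u - 3) / [312] = (1/312)u^4 - (1/208)u^3 - (11/624)u^2 + (1/208)u + 3/208
h(u) = (-317/16)·L_0 + (-6)·L_1 + (-12)·L_2 + (-314)·L_3 + (-2112)·L_4
Only the coefficient of u^4 is needed; take it from each L_i and combine:
(-317/16)·(16/585) + (-6)·(-1/24) + (-12)·(1/40) + (-314)·(-1/72) + (-2112)·(1/312) = -3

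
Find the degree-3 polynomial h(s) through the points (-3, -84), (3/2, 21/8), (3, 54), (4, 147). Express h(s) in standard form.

L_0(s) = (s - 3/2)(s - 3)(s - 4) / [-189] = -(1/189)s^3 + (17/378)s^2 - (5/42)s + 2/21
L_1(s) = (s + 3)(s - 3)(s - 4) / [135/8] = (8/135)s^3 - (32/135)s^2 - (8/15)s + 32/15
L_2(s) = (s + 3)(s - 3/2)(s - 4) / [-9] = -(1/9)s^3 + (5/18)s^2 + (7/6)s - 2
L_3(s) = (s + 3)(s - 3/2)(s - 3) / [35/2] = (2/35)s^3 - (3/35)s^2 - (18/35)s + 27/35
h(s) = (-84)·L_0 + (21/8)·L_1 + 54·L_2 + 147·L_3
  (-84)·L_0(s) = (4/9)s^3 - (34/9)s^2 + 10s - 8
  (21/8)·L_1(s) = (7/45)s^3 - (28/45)s^2 - (7/5)s + 28/5
  54·L_2(s) = -6s^3 + 15s^2 + 63s - 108
  147·L_3(s) = (42/5)s^3 - (63/5)s^2 - (378/5)s + 567/5
Adding term by term: 3s^3 - 2s^2 - 4s + 3

h(s) = 3s^3 - 2s^2 - 4s + 3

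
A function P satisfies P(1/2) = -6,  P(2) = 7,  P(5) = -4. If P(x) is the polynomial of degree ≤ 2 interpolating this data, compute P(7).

Using Newton's divided-difference form:
P[1/2,2] = (7 - (-6)) / (2 - 1/2) = 26/3
P[2,5] = (-4 - 7) / (5 - 2) = -11/3
P[1/2,2,5] = (-11/3 - 26/3) / (5 - 1/2) = -74/27
P(7) = -6 + (26/3)·(13/2) + (-74/27)·(13/2)·(5) = -1046/27

-1046/27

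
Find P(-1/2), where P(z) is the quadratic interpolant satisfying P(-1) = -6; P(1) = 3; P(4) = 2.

Evaluate each Lagrange basis at z = -1/2:
L_0(-1/2) = (-3/2)·(-9/2)/[(-2)·(-5)] = 27/40
L_1(-1/2) = (1/2)·(-9/2)/[(2)·(-3)] = 3/8
L_2(-1/2) = (1/2)·(-3/2)/[(5)·(3)] = -1/20
Sum: (-6)·(27/40) + 3·(3/8) + 2·(-1/20) = -121/40

-121/40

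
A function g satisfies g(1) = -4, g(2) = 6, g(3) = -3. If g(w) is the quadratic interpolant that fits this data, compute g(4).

-31

Using Newton's divided-difference form:
g[1,2] = (6 - (-4)) / (2 - 1) = 10
g[2,3] = (-3 - 6) / (3 - 2) = -9
g[1,2,3] = (-9 - 10) / (3 - 1) = -19/2
g(4) = -4 + 10·(3) + (-19/2)·(3)·(2) = -31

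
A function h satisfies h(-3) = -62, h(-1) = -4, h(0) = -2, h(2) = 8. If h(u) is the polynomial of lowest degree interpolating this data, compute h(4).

106

Evaluate each Lagrange basis at u = 4:
L_0(4) = (5)·(4)·(2)/[(-2)·(-3)·(-5)] = -4/3
L_1(4) = (7)·(4)·(2)/[(2)·(-1)·(-3)] = 28/3
L_2(4) = (7)·(5)·(2)/[(3)·(1)·(-2)] = -35/3
L_3(4) = (7)·(5)·(4)/[(5)·(3)·(2)] = 14/3
Sum: (-62)·(-4/3) + (-4)·(28/3) + (-2)·(-35/3) + 8·(14/3) = 106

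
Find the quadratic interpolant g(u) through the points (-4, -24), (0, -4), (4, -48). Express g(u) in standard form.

g(u) = -2u^2 - 3u - 4

Build the Lagrange basis polynomials:
L_0(u) = u(u - 4) / [32] = (1/32)u^2 - (1/8)u
L_1(u) = (u + 4)(u - 4) / [-16] = -(1/16)u^2 + 1
L_2(u) = (u + 4)u / [32] = (1/32)u^2 + (1/8)u
g(u) = (-24)·L_0 + (-4)·L_1 + (-48)·L_2
  (-24)·L_0(u) = -(3/4)u^2 + 3u
  (-4)·L_1(u) = (1/4)u^2 - 4
  (-48)·L_2(u) = -(3/2)u^2 - 6u
Adding term by term: -2u^2 - 3u - 4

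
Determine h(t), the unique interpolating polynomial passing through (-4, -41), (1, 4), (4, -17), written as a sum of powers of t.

h(t) = -2t^2 + 3t + 3

Newton's divided differences:
h[-4,1] = (4 - (-41)) / (1 - (-4)) = 9
h[1,4] = (-17 - 4) / (4 - 1) = -7
h[-4,1,4] = (-7 - 9) / (4 - (-4)) = -2
h(t) = -41 + 9·(t + 4) + (-2)·(t + 4)(t - 1)
Expanding: h(t) = -2t^2 + 3t + 3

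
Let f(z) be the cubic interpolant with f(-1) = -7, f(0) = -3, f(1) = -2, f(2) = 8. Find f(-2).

L_0(-2) = (-2)·(-3)·(-4)/[(-1)·(-2)·(-3)] = 4
L_1(-2) = (-1)·(-3)·(-4)/[(1)·(-1)·(-2)] = -6
L_2(-2) = (-1)·(-2)·(-4)/[(2)·(1)·(-1)] = 4
L_3(-2) = (-1)·(-2)·(-3)/[(3)·(2)·(1)] = -1
Sum: (-7)·(4) + (-3)·(-6) + (-2)·(4) + 8·(-1) = -26

-26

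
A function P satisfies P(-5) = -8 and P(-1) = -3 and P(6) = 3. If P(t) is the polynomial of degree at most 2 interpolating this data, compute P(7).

25/7

Evaluate each Lagrange basis at t = 7:
L_0(7) = (8)·(1)/[(-4)·(-11)] = 2/11
L_1(7) = (12)·(1)/[(4)·(-7)] = -3/7
L_2(7) = (12)·(8)/[(11)·(7)] = 96/77
Sum: (-8)·(2/11) + (-3)·(-3/7) + 3·(96/77) = 25/7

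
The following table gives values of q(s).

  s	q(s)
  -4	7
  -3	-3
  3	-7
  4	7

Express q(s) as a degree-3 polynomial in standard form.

q(s) = (2/21)s^3 + (12/7)s^2 - (32/21)s - 143/7

Newton's divided differences:
q[-4,-3] = (-3 - 7) / (-3 - (-4)) = -10
q[-3,3] = (-7 - (-3)) / (3 - (-3)) = -2/3
q[3,4] = (7 - (-7)) / (4 - 3) = 14
q[-4,-3,3] = (-2/3 - (-10)) / (3 - (-4)) = 4/3
q[-3,3,4] = (14 - (-2/3)) / (4 - (-3)) = 44/21
q[-4,-3,3,4] = (44/21 - 4/3) / (4 - (-4)) = 2/21
q(s) = 7 + (-10)·(s + 4) + (4/3)·(s + 4)(s + 3) + (2/21)·(s + 4)(s + 3)(s - 3)
Expanding: q(s) = (2/21)s^3 + (12/7)s^2 - (32/21)s - 143/7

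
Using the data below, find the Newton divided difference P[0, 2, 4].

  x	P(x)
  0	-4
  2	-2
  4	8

1

P[0,2] = (-2 - (-4)) / (2 - 0) = 1
P[2,4] = (8 - (-2)) / (4 - 2) = 5
P[0,2,4] = (5 - 1) / (4 - 0) = 1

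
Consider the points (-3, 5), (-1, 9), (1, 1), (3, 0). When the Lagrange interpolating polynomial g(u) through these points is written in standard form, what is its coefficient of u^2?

Build the Lagrange basis polynomials:
L_0(u) = (u + 1)(u - 1)(u - 3) / [-48] = -(1/48)u^3 + (1/16)u^2 + (1/48)u - 1/16
L_1(u) = (u + 3)(u - 1)(u - 3) / [16] = (1/16)u^3 - (1/16)u^2 - (9/16)u + 9/16
L_2(u) = (u + 3)(u + 1)(u - 3) / [-16] = -(1/16)u^3 - (1/16)u^2 + (9/16)u + 9/16
L_3(u) = (u + 3)(u + 1)(u - 1) / [48] = (1/48)u^3 + (1/16)u^2 - (1/48)u - 1/16
g(u) = 5·L_0 + 9·L_1 + 1·L_2 + 0·L_3
Only the coefficient of u^2 is needed; take it from each L_i and combine:
5·(1/16) + 9·(-1/16) + 1·(-1/16) + 0·(1/16) = -5/16

-5/16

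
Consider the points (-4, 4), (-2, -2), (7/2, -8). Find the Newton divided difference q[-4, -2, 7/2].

q[-4,-2] = (-2 - 4) / (-2 - (-4)) = -3
q[-2,7/2] = (-8 - (-2)) / (7/2 - (-2)) = -12/11
q[-4,-2,7/2] = (-12/11 - (-3)) / (7/2 - (-4)) = 14/55

14/55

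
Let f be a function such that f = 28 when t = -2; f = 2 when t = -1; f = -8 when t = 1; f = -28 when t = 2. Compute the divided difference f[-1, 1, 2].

-5

f[-1,1] = (-8 - 2) / (1 - (-1)) = -5
f[1,2] = (-28 - (-8)) / (2 - 1) = -20
f[-1,1,2] = (-20 - (-5)) / (2 - (-1)) = -5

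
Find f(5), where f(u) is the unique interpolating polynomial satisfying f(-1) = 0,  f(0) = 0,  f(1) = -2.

-30

L_0(5) = (5)·(4)/[(-1)·(-2)] = 10
L_1(5) = (6)·(4)/[(1)·(-1)] = -24
L_2(5) = (6)·(5)/[(2)·(1)] = 15
Sum: 0 + 0 + (-2)·(15) = -30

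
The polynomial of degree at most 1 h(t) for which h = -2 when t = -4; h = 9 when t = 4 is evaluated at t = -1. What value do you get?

Evaluate each Lagrange basis at t = -1:
L_0(-1) = (-5)/[(-8)] = 5/8
L_1(-1) = (3)/[(8)] = 3/8
Sum: (-2)·(5/8) + 9·(3/8) = 17/8

17/8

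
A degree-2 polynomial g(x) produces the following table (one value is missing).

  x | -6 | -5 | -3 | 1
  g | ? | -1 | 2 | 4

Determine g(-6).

The 3 known values determine g uniquely (degree ≤ 2).
Evaluate each Lagrange basis at x = -6:
L_0(-6) = (-3)·(-7)/[(-2)·(-6)] = 7/4
L_1(-6) = (-1)·(-7)/[(2)·(-4)] = -7/8
L_2(-6) = (-1)·(-3)/[(6)·(4)] = 1/8
Sum: (-1)·(7/4) + 2·(-7/8) + 4·(1/8) = -3

-3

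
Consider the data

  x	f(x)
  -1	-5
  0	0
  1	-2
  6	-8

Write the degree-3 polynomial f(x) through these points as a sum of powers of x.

Build the Lagrange basis polynomials:
L_0(x) = x(x - 1)(x - 6) / [-14] = -(1/14)x^3 + (1/2)x^2 - (3/7)x
L_1(x) = (x + 1)(x - 1)(x - 6) / [6] = (1/6)x^3 - x^2 - (1/6)x + 1
L_2(x) = (x + 1)x(x - 6) / [-10] = -(1/10)x^3 + (1/2)x^2 + (3/5)x
L_3(x) = (x + 1)x(x - 1) / [210] = (1/210)x^3 - (1/210)x
f(x) = (-5)·L_0 + 0·L_1 + (-2)·L_2 + (-8)·L_3
  (-5)·L_0(x) = (5/14)x^3 - (5/2)x^2 + (15/7)x
  0·L_1(x) = 0
  (-2)·L_2(x) = (1/5)x^3 - x^2 - (6/5)x
  (-8)·L_3(x) = -(4/105)x^3 + (4/105)x
Adding term by term: (109/210)x^3 - (7/2)x^2 + (103/105)x

f(x) = (109/210)x^3 - (7/2)x^2 + (103/105)x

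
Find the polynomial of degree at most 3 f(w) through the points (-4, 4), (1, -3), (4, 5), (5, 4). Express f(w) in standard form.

L_0(w) = (w - 1)(w - 4)(w - 5) / [-360] = -(1/360)w^3 + (1/36)w^2 - (29/360)w + 1/18
L_1(w) = (w + 4)(w - 4)(w - 5) / [60] = (1/60)w^3 - (1/12)w^2 - (4/15)w + 4/3
L_2(w) = (w + 4)(w - 1)(w - 5) / [-24] = -(1/24)w^3 + (1/12)w^2 + (19/24)w - 5/6
L_3(w) = (w + 4)(w - 1)(w - 4) / [36] = (1/36)w^3 - (1/36)w^2 - (4/9)w + 4/9
f(w) = 4·L_0 + (-3)·L_1 + 5·L_2 + 4·L_3
  4·L_0(w) = -(1/90)w^3 + (1/9)w^2 - (29/90)w + 2/9
  (-3)·L_1(w) = -(1/20)w^3 + (1/4)w^2 + (4/5)w - 4
  5·L_2(w) = -(5/24)w^3 + (5/12)w^2 + (95/24)w - 25/6
  4·L_3(w) = (1/9)w^3 - (1/9)w^2 - (16/9)w + 16/9
Adding term by term: -(19/120)w^3 + (2/3)w^2 + (319/120)w - 37/6

f(w) = -(19/120)w^3 + (2/3)w^2 + (319/120)w - 37/6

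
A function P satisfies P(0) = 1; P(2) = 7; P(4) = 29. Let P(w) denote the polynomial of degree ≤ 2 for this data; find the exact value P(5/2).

11

Evaluate each Lagrange basis at w = 5/2:
L_0(5/2) = (1/2)·(-3/2)/[(-2)·(-4)] = -3/32
L_1(5/2) = (5/2)·(-3/2)/[(2)·(-2)] = 15/16
L_2(5/2) = (5/2)·(1/2)/[(4)·(2)] = 5/32
Sum: 1·(-3/32) + 7·(15/16) + 29·(5/32) = 11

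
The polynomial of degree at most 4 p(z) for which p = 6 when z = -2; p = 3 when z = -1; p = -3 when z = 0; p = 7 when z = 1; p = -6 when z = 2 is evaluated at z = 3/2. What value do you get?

L_0(3/2) = (5/2)·(3/2)·(1/2)·(-1/2)/[(-1)·(-2)·(-3)·(-4)] = -5/128
L_1(3/2) = (7/2)·(3/2)·(1/2)·(-1/2)/[(1)·(-1)·(-2)·(-3)] = 7/32
L_2(3/2) = (7/2)·(5/2)·(1/2)·(-1/2)/[(2)·(1)·(-1)·(-2)] = -35/64
L_3(3/2) = (7/2)·(5/2)·(3/2)·(-1/2)/[(3)·(2)·(1)·(-1)] = 35/32
L_4(3/2) = (7/2)·(5/2)·(3/2)·(1/2)/[(4)·(3)·(2)·(1)] = 35/128
Sum: 6·(-5/128) + 3·(7/32) + (-3)·(-35/64) + 7·(35/32) + (-6)·(35/128) = 517/64

517/64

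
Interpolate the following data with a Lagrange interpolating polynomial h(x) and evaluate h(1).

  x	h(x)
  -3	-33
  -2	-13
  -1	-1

Evaluate each Lagrange basis at x = 1:
L_0(1) = (3)·(2)/[(-1)·(-2)] = 3
L_1(1) = (4)·(2)/[(1)·(-1)] = -8
L_2(1) = (4)·(3)/[(2)·(1)] = 6
Sum: (-33)·(3) + (-13)·(-8) + (-1)·(6) = -1

-1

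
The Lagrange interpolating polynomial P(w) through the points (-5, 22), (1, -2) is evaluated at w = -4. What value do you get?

Evaluate each Lagrange basis at w = -4:
L_0(-4) = (-5)/[(-6)] = 5/6
L_1(-4) = (1)/[(6)] = 1/6
Sum: 22·(5/6) + (-2)·(1/6) = 18

18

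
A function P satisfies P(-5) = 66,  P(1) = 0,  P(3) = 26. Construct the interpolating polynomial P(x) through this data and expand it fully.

P(x) = 3x^2 + x - 4

L_0(x) = (x - 1)(x - 3) / [48] = (1/48)x^2 - (1/12)x + 1/16
L_1(x) = (x + 5)(x - 3) / [-12] = -(1/12)x^2 - (1/6)x + 5/4
L_2(x) = (x + 5)(x - 1) / [16] = (1/16)x^2 + (1/4)x - 5/16
P(x) = 66·L_0 + 0·L_1 + 26·L_2
  66·L_0(x) = (11/8)x^2 - (11/2)x + 33/8
  0·L_1(x) = 0
  26·L_2(x) = (13/8)x^2 + (13/2)x - 65/8
Adding term by term: 3x^2 + x - 4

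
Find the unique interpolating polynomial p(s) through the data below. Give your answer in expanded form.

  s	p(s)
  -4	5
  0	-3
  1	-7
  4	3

p(s) = (67/240)s^3 + (7/16)s^2 - (283/60)s - 3

L_0(s) = s(s - 1)(s - 4) / [-160] = -(1/160)s^3 + (1/32)s^2 - (1/40)s
L_1(s) = (s + 4)(s - 1)(s - 4) / [16] = (1/16)s^3 - (1/16)s^2 - s + 1
L_2(s) = (s + 4)s(s - 4) / [-15] = -(1/15)s^3 + (16/15)s
L_3(s) = (s + 4)s(s - 1) / [96] = (1/96)s^3 + (1/32)s^2 - (1/24)s
p(s) = 5·L_0 + (-3)·L_1 + (-7)·L_2 + 3·L_3
  5·L_0(s) = -(1/32)s^3 + (5/32)s^2 - (1/8)s
  (-3)·L_1(s) = -(3/16)s^3 + (3/16)s^2 + 3s - 3
  (-7)·L_2(s) = (7/15)s^3 - (112/15)s
  3·L_3(s) = (1/32)s^3 + (3/32)s^2 - (1/8)s
Adding term by term: (67/240)s^3 + (7/16)s^2 - (283/60)s - 3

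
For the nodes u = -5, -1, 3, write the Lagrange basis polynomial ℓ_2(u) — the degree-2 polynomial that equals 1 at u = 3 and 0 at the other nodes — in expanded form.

ℓ_2(u) = (u + 5)(u + 1) / [(8)·(4)]
       = (u^2 + 6u + 5) / (32)

ℓ_2(u) = (1/32)u^2 + (3/16)u + 5/32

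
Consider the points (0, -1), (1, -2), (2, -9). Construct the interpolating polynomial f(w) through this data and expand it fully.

Build the Lagrange basis polynomials:
L_0(w) = (w - 1)(w - 2) / [2] = (1/2)w^2 - (3/2)w + 1
L_1(w) = w(w - 2) / [-1] = -w^2 + 2w
L_2(w) = w(w - 1) / [2] = (1/2)w^2 - (1/2)w
f(w) = (-1)·L_0 + (-2)·L_1 + (-9)·L_2
  (-1)·L_0(w) = -(1/2)w^2 + (3/2)w - 1
  (-2)·L_1(w) = 2w^2 - 4w
  (-9)·L_2(w) = -(9/2)w^2 + (9/2)w
Adding term by term: -3w^2 + 2w - 1

f(w) = -3w^2 + 2w - 1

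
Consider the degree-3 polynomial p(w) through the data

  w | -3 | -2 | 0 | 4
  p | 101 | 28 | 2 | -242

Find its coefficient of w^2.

0

Build the Lagrange basis polynomials:
L_0(w) = (w + 2)w(w - 4) / [-21] = -(1/21)w^3 + (2/21)w^2 + (8/21)w
L_1(w) = (w + 3)w(w - 4) / [12] = (1/12)w^3 - (1/12)w^2 - w
L_2(w) = (w + 3)(w + 2)(w - 4) / [-24] = -(1/24)w^3 - (1/24)w^2 + (7/12)w + 1
L_3(w) = (w + 3)(w + 2)w / [168] = (1/168)w^3 + (5/168)w^2 + (1/28)w
p(w) = 101·L_0 + 28·L_1 + 2·L_2 + (-242)·L_3
Only the coefficient of w^2 is needed; take it from each L_i and combine:
101·(2/21) + 28·(-1/12) + 2·(-1/24) + (-242)·(5/168) = 0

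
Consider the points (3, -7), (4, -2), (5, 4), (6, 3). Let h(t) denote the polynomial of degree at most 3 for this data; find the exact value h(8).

Using Newton's divided-difference form:
h[3,4] = (-2 - (-7)) / (4 - 3) = 5
h[4,5] = (4 - (-2)) / (5 - 4) = 6
h[5,6] = (3 - 4) / (6 - 5) = -1
h[3,4,5] = (6 - 5) / (5 - 3) = 1/2
h[4,5,6] = (-1 - 6) / (6 - 4) = -7/2
h[3,4,5,6] = (-7/2 - 1/2) / (6 - 3) = -4/3
h(8) = -7 + 5·(5) + (1/2)·(5)·(4) + (-4/3)·(5)·(4)·(3) = -52

-52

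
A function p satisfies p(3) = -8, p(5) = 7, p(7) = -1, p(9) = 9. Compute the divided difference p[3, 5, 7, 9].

41/48

p[3,5] = (7 - (-8)) / (5 - 3) = 15/2
p[5,7] = (-1 - 7) / (7 - 5) = -4
p[7,9] = (9 - (-1)) / (9 - 7) = 5
p[3,5,7] = (-4 - 15/2) / (7 - 3) = -23/8
p[5,7,9] = (5 - (-4)) / (9 - 5) = 9/4
p[3,5,7,9] = (9/4 - (-23/8)) / (9 - 3) = 41/48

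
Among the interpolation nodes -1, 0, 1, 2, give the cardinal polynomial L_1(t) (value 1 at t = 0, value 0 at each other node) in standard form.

L_1(t) = (1/2)t^3 - t^2 - (1/2)t + 1

L_1(t) = (t + 1)(t - 1)(t - 2) / [(1)·(-1)·(-2)]
       = (t^3 - 2t^2 - t + 2) / (2)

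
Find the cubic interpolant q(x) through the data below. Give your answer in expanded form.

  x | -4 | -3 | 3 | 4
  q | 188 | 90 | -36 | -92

q(x) = -2x^3 + 3x^2 - 3x

Build the Lagrange basis polynomials:
L_0(x) = (x + 3)(x - 3)(x - 4) / [-56] = -(1/56)x^3 + (1/14)x^2 + (9/56)x - 9/14
L_1(x) = (x + 4)(x - 3)(x - 4) / [42] = (1/42)x^3 - (1/14)x^2 - (8/21)x + 8/7
L_2(x) = (x + 4)(x + 3)(x - 4) / [-42] = -(1/42)x^3 - (1/14)x^2 + (8/21)x + 8/7
L_3(x) = (x + 4)(x + 3)(x - 3) / [56] = (1/56)x^3 + (1/14)x^2 - (9/56)x - 9/14
q(x) = 188·L_0 + 90·L_1 + (-36)·L_2 + (-92)·L_3
  188·L_0(x) = -(47/14)x^3 + (94/7)x^2 + (423/14)x - 846/7
  90·L_1(x) = (15/7)x^3 - (45/7)x^2 - (240/7)x + 720/7
  (-36)·L_2(x) = (6/7)x^3 + (18/7)x^2 - (96/7)x - 288/7
  (-92)·L_3(x) = -(23/14)x^3 - (46/7)x^2 + (207/14)x + 414/7
Adding term by term: -2x^3 + 3x^2 - 3x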